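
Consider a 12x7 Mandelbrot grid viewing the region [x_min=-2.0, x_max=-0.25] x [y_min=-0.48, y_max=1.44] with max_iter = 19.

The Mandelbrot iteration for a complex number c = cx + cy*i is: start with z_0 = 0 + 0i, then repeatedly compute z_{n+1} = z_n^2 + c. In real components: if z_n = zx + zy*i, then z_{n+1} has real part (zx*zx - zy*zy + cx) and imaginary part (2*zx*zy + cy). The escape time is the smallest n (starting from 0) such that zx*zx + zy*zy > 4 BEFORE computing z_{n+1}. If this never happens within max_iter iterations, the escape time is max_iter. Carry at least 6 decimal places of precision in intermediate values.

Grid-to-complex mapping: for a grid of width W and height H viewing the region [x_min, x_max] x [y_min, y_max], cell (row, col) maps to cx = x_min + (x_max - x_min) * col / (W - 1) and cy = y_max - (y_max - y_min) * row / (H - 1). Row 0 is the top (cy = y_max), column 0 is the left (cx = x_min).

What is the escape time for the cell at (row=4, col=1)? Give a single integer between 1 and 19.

z_0 = 0 + 0i, c = -1.8409 + 0.1600i
Iter 1: z = -1.8409 + 0.1600i, |z|^2 = 3.4145
Iter 2: z = 1.5224 + -0.4291i, |z|^2 = 2.5019
Iter 3: z = 0.2928 + -1.1465i, |z|^2 = 1.4003
Iter 4: z = -3.0697 + -0.5114i, |z|^2 = 9.6846
Escaped at iteration 4

Answer: 4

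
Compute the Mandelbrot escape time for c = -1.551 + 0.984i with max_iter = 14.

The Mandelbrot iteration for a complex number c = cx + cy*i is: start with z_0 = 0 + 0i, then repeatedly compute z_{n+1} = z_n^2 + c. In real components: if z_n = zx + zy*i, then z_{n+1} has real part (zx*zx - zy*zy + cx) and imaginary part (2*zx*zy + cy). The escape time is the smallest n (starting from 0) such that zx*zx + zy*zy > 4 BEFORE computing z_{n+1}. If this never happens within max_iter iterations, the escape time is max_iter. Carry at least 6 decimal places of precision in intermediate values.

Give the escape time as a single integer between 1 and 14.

z_0 = 0 + 0i, c = -1.5510 + 0.9840i
Iter 1: z = -1.5510 + 0.9840i, |z|^2 = 3.3739
Iter 2: z = -0.1137 + -2.0684i, |z|^2 = 4.2911
Escaped at iteration 2

Answer: 2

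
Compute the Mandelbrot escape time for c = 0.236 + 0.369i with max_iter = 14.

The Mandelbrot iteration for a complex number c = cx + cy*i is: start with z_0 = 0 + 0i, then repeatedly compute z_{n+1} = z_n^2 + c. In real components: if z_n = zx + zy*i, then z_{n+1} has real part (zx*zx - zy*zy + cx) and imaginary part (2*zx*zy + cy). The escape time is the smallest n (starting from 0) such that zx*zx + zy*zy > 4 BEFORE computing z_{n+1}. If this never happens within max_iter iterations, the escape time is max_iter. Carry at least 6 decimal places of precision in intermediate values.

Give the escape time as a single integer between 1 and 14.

Answer: 14

Derivation:
z_0 = 0 + 0i, c = 0.2360 + 0.3690i
Iter 1: z = 0.2360 + 0.3690i, |z|^2 = 0.1919
Iter 2: z = 0.1555 + 0.5432i, |z|^2 = 0.3192
Iter 3: z = -0.0348 + 0.5380i, |z|^2 = 0.2906
Iter 4: z = -0.0522 + 0.3315i, |z|^2 = 0.1126
Iter 5: z = 0.1288 + 0.3344i, |z|^2 = 0.1284
Iter 6: z = 0.1408 + 0.4552i, |z|^2 = 0.2270
Iter 7: z = 0.0487 + 0.4971i, |z|^2 = 0.2495
Iter 8: z = -0.0088 + 0.4174i, |z|^2 = 0.1743
Iter 9: z = 0.0619 + 0.3617i, |z|^2 = 0.1346
Iter 10: z = 0.1090 + 0.4138i, |z|^2 = 0.1831
Iter 11: z = 0.0767 + 0.4592i, |z|^2 = 0.2168
Iter 12: z = 0.0310 + 0.4394i, |z|^2 = 0.1941
Iter 13: z = 0.0439 + 0.3962i, |z|^2 = 0.1589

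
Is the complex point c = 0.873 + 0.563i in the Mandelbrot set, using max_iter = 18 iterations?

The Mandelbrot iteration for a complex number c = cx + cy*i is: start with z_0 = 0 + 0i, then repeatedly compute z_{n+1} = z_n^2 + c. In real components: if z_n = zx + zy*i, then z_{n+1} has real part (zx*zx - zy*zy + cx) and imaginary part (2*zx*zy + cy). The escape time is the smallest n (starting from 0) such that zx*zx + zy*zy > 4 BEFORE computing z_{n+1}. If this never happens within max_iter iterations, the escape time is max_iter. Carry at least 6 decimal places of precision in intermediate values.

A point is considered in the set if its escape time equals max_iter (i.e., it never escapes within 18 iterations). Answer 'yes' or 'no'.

Answer: no

Derivation:
z_0 = 0 + 0i, c = 0.8730 + 0.5630i
Iter 1: z = 0.8730 + 0.5630i, |z|^2 = 1.0791
Iter 2: z = 1.3182 + 1.5460i, |z|^2 = 4.1277
Escaped at iteration 2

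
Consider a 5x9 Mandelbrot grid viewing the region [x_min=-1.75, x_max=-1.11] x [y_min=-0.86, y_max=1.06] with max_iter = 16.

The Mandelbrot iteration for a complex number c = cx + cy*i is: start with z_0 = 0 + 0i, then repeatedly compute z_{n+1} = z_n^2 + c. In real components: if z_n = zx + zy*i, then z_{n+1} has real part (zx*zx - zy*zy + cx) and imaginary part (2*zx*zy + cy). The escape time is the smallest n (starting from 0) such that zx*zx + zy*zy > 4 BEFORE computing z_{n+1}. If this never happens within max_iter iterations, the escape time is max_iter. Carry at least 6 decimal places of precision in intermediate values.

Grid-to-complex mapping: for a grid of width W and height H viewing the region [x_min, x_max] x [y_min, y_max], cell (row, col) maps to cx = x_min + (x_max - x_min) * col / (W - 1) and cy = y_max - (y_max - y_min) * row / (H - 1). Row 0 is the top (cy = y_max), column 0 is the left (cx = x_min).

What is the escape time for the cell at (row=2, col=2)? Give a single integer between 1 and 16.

Answer: 3

Derivation:
z_0 = 0 + 0i, c = -1.4300 + 0.5800i
Iter 1: z = -1.4300 + 0.5800i, |z|^2 = 2.3813
Iter 2: z = 0.2785 + -1.0788i, |z|^2 = 1.2414
Iter 3: z = -2.5162 + -0.0209i, |z|^2 = 6.3319
Escaped at iteration 3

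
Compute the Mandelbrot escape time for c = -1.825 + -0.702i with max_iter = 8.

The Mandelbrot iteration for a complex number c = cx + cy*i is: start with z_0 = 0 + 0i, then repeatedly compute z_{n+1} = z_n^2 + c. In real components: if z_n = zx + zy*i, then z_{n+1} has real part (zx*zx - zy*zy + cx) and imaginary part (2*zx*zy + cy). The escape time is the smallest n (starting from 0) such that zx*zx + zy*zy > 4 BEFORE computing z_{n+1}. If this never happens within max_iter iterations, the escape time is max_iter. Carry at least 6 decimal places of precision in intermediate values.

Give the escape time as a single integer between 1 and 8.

z_0 = 0 + 0i, c = -1.8250 + -0.7020i
Iter 1: z = -1.8250 + -0.7020i, |z|^2 = 3.8234
Iter 2: z = 1.0128 + 1.8603i, |z|^2 = 4.4865
Escaped at iteration 2

Answer: 2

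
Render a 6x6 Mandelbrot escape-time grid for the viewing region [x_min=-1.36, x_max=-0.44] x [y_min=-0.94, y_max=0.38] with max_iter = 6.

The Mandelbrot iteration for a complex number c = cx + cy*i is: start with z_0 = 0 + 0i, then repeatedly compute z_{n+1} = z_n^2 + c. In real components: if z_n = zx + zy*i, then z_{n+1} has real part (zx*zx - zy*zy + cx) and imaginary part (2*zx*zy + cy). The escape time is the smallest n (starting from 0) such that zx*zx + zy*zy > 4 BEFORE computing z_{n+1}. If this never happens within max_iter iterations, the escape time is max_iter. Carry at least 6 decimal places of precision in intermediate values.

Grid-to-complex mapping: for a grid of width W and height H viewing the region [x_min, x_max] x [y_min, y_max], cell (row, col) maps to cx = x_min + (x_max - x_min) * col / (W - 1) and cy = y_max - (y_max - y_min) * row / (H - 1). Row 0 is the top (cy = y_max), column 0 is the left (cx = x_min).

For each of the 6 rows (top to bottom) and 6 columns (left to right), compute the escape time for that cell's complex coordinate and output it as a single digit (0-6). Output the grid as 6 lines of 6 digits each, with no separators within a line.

Answer: 566666
666666
666666
566666
334566
333344

Derivation:
(row=0, col=0): c = -1.3600 + 0.3800i → escape time 5
(row=0, col=1): c = -1.1760 + 0.3800i → escape time 6
(row=0, col=2): c = -0.9920 + 0.3800i → escape time 6
(row=0, col=3): c = -0.8080 + 0.3800i → escape time 6
(row=0, col=4): c = -0.6240 + 0.3800i → escape time 6
(row=0, col=5): c = -0.4400 + 0.3800i → escape time 6
(row=1, col=0): c = -1.3600 + 0.1160i → escape time 6
(row=1, col=1): c = -1.1760 + 0.1160i → escape time 6
(row=1, col=2): c = -0.9920 + 0.1160i → escape time 6
(row=1, col=3): c = -0.8080 + 0.1160i → escape time 6
(row=1, col=4): c = -0.6240 + 0.1160i → escape time 6
(row=1, col=5): c = -0.4400 + 0.1160i → escape time 6
(row=2, col=0): c = -1.3600 + -0.1480i → escape time 6
(row=2, col=1): c = -1.1760 + -0.1480i → escape time 6
(row=2, col=2): c = -0.9920 + -0.1480i → escape time 6
(row=2, col=3): c = -0.8080 + -0.1480i → escape time 6
(row=2, col=4): c = -0.6240 + -0.1480i → escape time 6
(row=2, col=5): c = -0.4400 + -0.1480i → escape time 6
(row=3, col=0): c = -1.3600 + -0.4120i → escape time 5
(row=3, col=1): c = -1.1760 + -0.4120i → escape time 6
(row=3, col=2): c = -0.9920 + -0.4120i → escape time 6
(row=3, col=3): c = -0.8080 + -0.4120i → escape time 6
(row=3, col=4): c = -0.6240 + -0.4120i → escape time 6
(row=3, col=5): c = -0.4400 + -0.4120i → escape time 6
(row=4, col=0): c = -1.3600 + -0.6760i → escape time 3
(row=4, col=1): c = -1.1760 + -0.6760i → escape time 3
(row=4, col=2): c = -0.9920 + -0.6760i → escape time 4
(row=4, col=3): c = -0.8080 + -0.6760i → escape time 5
(row=4, col=4): c = -0.6240 + -0.6760i → escape time 6
(row=4, col=5): c = -0.4400 + -0.6760i → escape time 6
(row=5, col=0): c = -1.3600 + -0.9400i → escape time 3
(row=5, col=1): c = -1.1760 + -0.9400i → escape time 3
(row=5, col=2): c = -0.9920 + -0.9400i → escape time 3
(row=5, col=3): c = -0.8080 + -0.9400i → escape time 3
(row=5, col=4): c = -0.6240 + -0.9400i → escape time 4
(row=5, col=5): c = -0.4400 + -0.9400i → escape time 4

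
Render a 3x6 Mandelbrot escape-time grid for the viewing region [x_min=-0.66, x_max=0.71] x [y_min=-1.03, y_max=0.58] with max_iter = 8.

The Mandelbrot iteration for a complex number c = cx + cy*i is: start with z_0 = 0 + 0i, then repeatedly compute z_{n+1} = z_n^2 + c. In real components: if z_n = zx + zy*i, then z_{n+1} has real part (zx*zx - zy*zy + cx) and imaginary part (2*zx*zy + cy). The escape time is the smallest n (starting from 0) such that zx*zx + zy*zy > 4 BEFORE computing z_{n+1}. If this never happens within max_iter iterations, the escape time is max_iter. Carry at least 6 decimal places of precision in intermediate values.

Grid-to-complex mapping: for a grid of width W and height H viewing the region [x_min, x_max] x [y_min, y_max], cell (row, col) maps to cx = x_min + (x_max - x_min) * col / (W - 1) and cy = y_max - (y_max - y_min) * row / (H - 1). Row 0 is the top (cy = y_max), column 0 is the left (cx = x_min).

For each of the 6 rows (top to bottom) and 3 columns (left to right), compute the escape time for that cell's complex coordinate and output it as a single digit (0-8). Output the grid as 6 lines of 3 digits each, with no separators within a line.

Answer: 783
883
883
883
583
352

Derivation:
(row=0, col=0): c = -0.6600 + 0.5800i → escape time 7
(row=0, col=1): c = 0.0250 + 0.5800i → escape time 8
(row=0, col=2): c = 0.7100 + 0.5800i → escape time 3
(row=1, col=0): c = -0.6600 + 0.2580i → escape time 8
(row=1, col=1): c = 0.0250 + 0.2580i → escape time 8
(row=1, col=2): c = 0.7100 + 0.2580i → escape time 3
(row=2, col=0): c = -0.6600 + -0.0640i → escape time 8
(row=2, col=1): c = 0.0250 + -0.0640i → escape time 8
(row=2, col=2): c = 0.7100 + -0.0640i → escape time 3
(row=3, col=0): c = -0.6600 + -0.3860i → escape time 8
(row=3, col=1): c = 0.0250 + -0.3860i → escape time 8
(row=3, col=2): c = 0.7100 + -0.3860i → escape time 3
(row=4, col=0): c = -0.6600 + -0.7080i → escape time 5
(row=4, col=1): c = 0.0250 + -0.7080i → escape time 8
(row=4, col=2): c = 0.7100 + -0.7080i → escape time 3
(row=5, col=0): c = -0.6600 + -1.0300i → escape time 3
(row=5, col=1): c = 0.0250 + -1.0300i → escape time 5
(row=5, col=2): c = 0.7100 + -1.0300i → escape time 2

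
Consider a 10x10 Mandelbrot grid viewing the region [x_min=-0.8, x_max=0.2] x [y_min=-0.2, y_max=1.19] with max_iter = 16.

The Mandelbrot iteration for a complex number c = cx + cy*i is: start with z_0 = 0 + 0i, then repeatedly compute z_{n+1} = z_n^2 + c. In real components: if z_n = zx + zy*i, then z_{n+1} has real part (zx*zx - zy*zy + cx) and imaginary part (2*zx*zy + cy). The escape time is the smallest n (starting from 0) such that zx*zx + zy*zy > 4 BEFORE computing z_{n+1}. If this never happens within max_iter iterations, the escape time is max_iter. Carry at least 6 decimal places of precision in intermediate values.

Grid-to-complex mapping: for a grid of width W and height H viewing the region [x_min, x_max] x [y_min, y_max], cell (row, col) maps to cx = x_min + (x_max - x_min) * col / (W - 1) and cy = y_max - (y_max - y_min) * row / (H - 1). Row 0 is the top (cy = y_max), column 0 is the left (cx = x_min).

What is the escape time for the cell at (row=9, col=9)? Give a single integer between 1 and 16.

z_0 = 0 + 0i, c = 0.2000 + -0.2000i
Iter 1: z = 0.2000 + -0.2000i, |z|^2 = 0.0800
Iter 2: z = 0.2000 + -0.2800i, |z|^2 = 0.1184
Iter 3: z = 0.1616 + -0.3120i, |z|^2 = 0.1235
Iter 4: z = 0.1288 + -0.3008i, |z|^2 = 0.1071
Iter 5: z = 0.1261 + -0.2775i, |z|^2 = 0.0929
Iter 6: z = 0.1389 + -0.2700i, |z|^2 = 0.0922
Iter 7: z = 0.1464 + -0.2750i, |z|^2 = 0.0971
Iter 8: z = 0.1458 + -0.2805i, |z|^2 = 0.1000
Iter 9: z = 0.1426 + -0.2818i, |z|^2 = 0.0997
Iter 10: z = 0.1409 + -0.2804i, |z|^2 = 0.0985
Iter 11: z = 0.1413 + -0.2790i, |z|^2 = 0.0978
Iter 12: z = 0.1421 + -0.2788i, |z|^2 = 0.0979
Iter 13: z = 0.1425 + -0.2792i, |z|^2 = 0.0983
Iter 14: z = 0.1423 + -0.2796i, |z|^2 = 0.0984
Iter 15: z = 0.1421 + -0.2796i, |z|^2 = 0.0984

Answer: 16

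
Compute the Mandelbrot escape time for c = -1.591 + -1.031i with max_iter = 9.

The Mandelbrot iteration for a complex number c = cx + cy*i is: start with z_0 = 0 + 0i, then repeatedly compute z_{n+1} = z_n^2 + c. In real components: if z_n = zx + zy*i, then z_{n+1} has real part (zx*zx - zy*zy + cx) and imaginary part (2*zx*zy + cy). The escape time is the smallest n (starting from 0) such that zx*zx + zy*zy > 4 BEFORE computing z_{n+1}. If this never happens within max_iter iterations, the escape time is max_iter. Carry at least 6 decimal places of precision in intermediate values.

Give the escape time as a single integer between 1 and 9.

z_0 = 0 + 0i, c = -1.5910 + -1.0310i
Iter 1: z = -1.5910 + -1.0310i, |z|^2 = 3.5942
Iter 2: z = -0.1227 + 2.2496i, |z|^2 = 5.0759
Escaped at iteration 2

Answer: 2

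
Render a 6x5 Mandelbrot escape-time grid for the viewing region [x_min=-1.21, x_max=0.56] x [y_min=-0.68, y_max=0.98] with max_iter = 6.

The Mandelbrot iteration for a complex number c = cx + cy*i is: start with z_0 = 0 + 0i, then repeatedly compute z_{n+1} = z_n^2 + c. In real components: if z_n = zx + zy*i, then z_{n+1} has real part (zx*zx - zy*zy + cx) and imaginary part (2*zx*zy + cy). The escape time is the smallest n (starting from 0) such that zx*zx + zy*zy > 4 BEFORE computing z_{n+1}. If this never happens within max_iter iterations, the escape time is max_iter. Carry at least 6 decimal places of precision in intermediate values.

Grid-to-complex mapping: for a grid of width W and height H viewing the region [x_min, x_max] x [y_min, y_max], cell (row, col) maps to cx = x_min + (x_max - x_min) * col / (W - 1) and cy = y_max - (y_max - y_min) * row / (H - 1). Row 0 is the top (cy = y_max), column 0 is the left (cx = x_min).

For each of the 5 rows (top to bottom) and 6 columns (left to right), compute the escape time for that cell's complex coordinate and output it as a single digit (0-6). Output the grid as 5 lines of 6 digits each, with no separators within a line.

(row=0, col=0): c = -1.2100 + 0.9800i → escape time 3
(row=0, col=1): c = -0.8560 + 0.9800i → escape time 3
(row=0, col=2): c = -0.5020 + 0.9800i → escape time 4
(row=0, col=3): c = -0.1480 + 0.9800i → escape time 6
(row=0, col=4): c = 0.2060 + 0.9800i → escape time 4
(row=0, col=5): c = 0.5600 + 0.9800i → escape time 2
(row=1, col=0): c = -1.2100 + 0.5650i → escape time 4
(row=1, col=1): c = -0.8560 + 0.5650i → escape time 5
(row=1, col=2): c = -0.5020 + 0.5650i → escape time 6
(row=1, col=3): c = -0.1480 + 0.5650i → escape time 6
(row=1, col=4): c = 0.2060 + 0.5650i → escape time 6
(row=1, col=5): c = 0.5600 + 0.5650i → escape time 4
(row=2, col=0): c = -1.2100 + 0.1500i → escape time 6
(row=2, col=1): c = -0.8560 + 0.1500i → escape time 6
(row=2, col=2): c = -0.5020 + 0.1500i → escape time 6
(row=2, col=3): c = -0.1480 + 0.1500i → escape time 6
(row=2, col=4): c = 0.2060 + 0.1500i → escape time 6
(row=2, col=5): c = 0.5600 + 0.1500i → escape time 4
(row=3, col=0): c = -1.2100 + -0.2650i → escape time 6
(row=3, col=1): c = -0.8560 + -0.2650i → escape time 6
(row=3, col=2): c = -0.5020 + -0.2650i → escape time 6
(row=3, col=3): c = -0.1480 + -0.2650i → escape time 6
(row=3, col=4): c = 0.2060 + -0.2650i → escape time 6
(row=3, col=5): c = 0.5600 + -0.2650i → escape time 4
(row=4, col=0): c = -1.2100 + -0.6800i → escape time 3
(row=4, col=1): c = -0.8560 + -0.6800i → escape time 4
(row=4, col=2): c = -0.5020 + -0.6800i → escape time 6
(row=4, col=3): c = -0.1480 + -0.6800i → escape time 6
(row=4, col=4): c = 0.2060 + -0.6800i → escape time 6
(row=4, col=5): c = 0.5600 + -0.6800i → escape time 3

Answer: 334642
456664
666664
666664
346663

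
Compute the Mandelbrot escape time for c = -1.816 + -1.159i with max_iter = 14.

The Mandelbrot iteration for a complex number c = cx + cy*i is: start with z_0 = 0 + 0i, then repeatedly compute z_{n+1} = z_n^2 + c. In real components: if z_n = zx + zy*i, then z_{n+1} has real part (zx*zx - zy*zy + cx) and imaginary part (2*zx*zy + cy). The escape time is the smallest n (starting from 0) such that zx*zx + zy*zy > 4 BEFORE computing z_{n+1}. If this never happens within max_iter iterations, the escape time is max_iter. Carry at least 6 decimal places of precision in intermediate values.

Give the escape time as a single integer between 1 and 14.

z_0 = 0 + 0i, c = -1.8160 + -1.1590i
Iter 1: z = -1.8160 + -1.1590i, |z|^2 = 4.6411
Escaped at iteration 1

Answer: 1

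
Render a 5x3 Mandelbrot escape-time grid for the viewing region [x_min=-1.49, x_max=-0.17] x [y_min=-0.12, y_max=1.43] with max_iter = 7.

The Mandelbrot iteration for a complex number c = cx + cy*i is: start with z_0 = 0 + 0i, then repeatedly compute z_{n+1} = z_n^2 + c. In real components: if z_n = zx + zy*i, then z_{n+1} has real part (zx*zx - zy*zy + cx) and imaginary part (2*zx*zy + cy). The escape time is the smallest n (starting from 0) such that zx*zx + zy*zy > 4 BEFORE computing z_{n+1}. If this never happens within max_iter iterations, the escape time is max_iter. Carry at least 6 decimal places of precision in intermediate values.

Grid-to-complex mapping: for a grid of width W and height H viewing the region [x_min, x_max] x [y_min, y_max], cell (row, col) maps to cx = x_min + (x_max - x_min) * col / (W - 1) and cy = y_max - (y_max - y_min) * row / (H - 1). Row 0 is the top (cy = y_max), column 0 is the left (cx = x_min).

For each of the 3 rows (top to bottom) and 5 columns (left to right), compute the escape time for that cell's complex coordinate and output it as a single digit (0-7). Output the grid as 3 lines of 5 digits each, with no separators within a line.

(row=0, col=0): c = -1.4900 + 1.4300i → escape time 1
(row=0, col=1): c = -1.1600 + 1.4300i → escape time 2
(row=0, col=2): c = -0.8300 + 1.4300i → escape time 2
(row=0, col=3): c = -0.5000 + 1.4300i → escape time 2
(row=0, col=4): c = -0.1700 + 1.4300i → escape time 2
(row=1, col=0): c = -1.4900 + 0.6550i → escape time 3
(row=1, col=1): c = -1.1600 + 0.6550i → escape time 3
(row=1, col=2): c = -0.8300 + 0.6550i → escape time 5
(row=1, col=3): c = -0.5000 + 0.6550i → escape time 7
(row=1, col=4): c = -0.1700 + 0.6550i → escape time 7
(row=2, col=0): c = -1.4900 + -0.1200i → escape time 7
(row=2, col=1): c = -1.1600 + -0.1200i → escape time 7
(row=2, col=2): c = -0.8300 + -0.1200i → escape time 7
(row=2, col=3): c = -0.5000 + -0.1200i → escape time 7
(row=2, col=4): c = -0.1700 + -0.1200i → escape time 7

Answer: 12222
33577
77777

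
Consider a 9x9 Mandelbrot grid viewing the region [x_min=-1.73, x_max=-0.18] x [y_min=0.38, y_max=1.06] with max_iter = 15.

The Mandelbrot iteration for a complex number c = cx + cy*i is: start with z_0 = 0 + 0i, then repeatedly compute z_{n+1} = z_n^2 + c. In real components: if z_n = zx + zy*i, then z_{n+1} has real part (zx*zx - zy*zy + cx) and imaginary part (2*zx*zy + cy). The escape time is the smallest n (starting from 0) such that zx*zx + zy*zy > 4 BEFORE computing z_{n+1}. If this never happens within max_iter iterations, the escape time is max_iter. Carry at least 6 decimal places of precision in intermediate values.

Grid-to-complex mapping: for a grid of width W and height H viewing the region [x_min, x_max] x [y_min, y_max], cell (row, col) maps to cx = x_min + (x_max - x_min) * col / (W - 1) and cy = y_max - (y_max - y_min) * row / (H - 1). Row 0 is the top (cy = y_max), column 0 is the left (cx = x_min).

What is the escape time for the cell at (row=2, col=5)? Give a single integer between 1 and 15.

z_0 = 0 + 0i, c = -0.7612 + 0.8900i
Iter 1: z = -0.7612 + 0.8900i, |z|^2 = 1.3716
Iter 2: z = -0.9738 + -0.4650i, |z|^2 = 1.1646
Iter 3: z = -0.0291 + 1.7957i, |z|^2 = 3.2255
Iter 4: z = -3.9850 + 0.7854i, |z|^2 = 16.4974
Escaped at iteration 4

Answer: 4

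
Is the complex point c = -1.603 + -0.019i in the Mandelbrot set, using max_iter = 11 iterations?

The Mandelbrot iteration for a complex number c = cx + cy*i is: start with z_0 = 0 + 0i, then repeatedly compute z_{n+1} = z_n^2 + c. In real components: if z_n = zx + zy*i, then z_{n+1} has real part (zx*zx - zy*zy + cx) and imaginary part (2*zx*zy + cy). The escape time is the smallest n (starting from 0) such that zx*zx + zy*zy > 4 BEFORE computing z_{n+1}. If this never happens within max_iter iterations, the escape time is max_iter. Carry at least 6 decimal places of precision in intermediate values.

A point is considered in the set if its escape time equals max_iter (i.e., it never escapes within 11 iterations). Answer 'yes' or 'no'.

Answer: no

Derivation:
z_0 = 0 + 0i, c = -1.6030 + -0.0190i
Iter 1: z = -1.6030 + -0.0190i, |z|^2 = 2.5700
Iter 2: z = 0.9662 + 0.0419i, |z|^2 = 0.9354
Iter 3: z = -0.6711 + 0.0620i, |z|^2 = 0.4542
Iter 4: z = -1.1564 + -0.1022i, |z|^2 = 1.3478
Iter 5: z = -0.2761 + 0.2174i, |z|^2 = 0.1235
Iter 6: z = -1.5740 + -0.1391i, |z|^2 = 2.4969
Iter 7: z = 0.8553 + 0.4188i, |z|^2 = 0.9068
Iter 8: z = -1.0469 + 0.6973i, |z|^2 = 1.5822
Iter 9: z = -0.9933 + -1.4790i, |z|^2 = 3.1740
Iter 10: z = -2.8037 + 2.9191i, |z|^2 = 16.3820
Escaped at iteration 10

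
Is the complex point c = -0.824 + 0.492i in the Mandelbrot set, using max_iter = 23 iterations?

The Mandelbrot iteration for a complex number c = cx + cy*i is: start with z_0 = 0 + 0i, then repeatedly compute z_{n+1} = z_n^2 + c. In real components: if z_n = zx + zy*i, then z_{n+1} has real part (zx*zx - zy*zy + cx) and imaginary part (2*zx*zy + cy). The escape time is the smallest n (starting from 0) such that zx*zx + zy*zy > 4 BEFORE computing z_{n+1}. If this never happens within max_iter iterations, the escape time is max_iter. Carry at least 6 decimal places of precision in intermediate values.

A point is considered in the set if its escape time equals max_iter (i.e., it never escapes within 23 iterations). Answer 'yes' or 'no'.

z_0 = 0 + 0i, c = -0.8240 + 0.4920i
Iter 1: z = -0.8240 + 0.4920i, |z|^2 = 0.9210
Iter 2: z = -0.3871 + -0.3188i, |z|^2 = 0.2515
Iter 3: z = -0.7758 + 0.7388i, |z|^2 = 1.1477
Iter 4: z = -0.7680 + -0.6544i, |z|^2 = 1.0180
Iter 5: z = -0.6624 + 1.4971i, |z|^2 = 2.6800
Iter 6: z = -2.6265 + -1.4913i, |z|^2 = 9.1223
Escaped at iteration 6

Answer: no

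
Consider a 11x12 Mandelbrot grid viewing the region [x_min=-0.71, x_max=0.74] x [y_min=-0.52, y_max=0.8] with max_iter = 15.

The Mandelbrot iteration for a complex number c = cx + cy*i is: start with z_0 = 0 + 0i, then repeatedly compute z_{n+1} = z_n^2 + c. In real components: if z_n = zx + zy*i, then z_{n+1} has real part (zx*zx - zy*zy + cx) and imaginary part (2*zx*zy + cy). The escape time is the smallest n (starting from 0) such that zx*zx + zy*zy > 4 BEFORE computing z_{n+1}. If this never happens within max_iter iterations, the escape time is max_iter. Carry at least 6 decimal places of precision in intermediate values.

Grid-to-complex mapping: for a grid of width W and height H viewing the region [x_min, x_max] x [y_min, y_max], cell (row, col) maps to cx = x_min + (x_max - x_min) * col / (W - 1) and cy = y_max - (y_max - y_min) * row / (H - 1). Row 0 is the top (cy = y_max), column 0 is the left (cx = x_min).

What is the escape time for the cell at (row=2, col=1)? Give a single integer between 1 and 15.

z_0 = 0 + 0i, c = -0.5650 + 0.5600i
Iter 1: z = -0.5650 + 0.5600i, |z|^2 = 0.6328
Iter 2: z = -0.5594 + -0.0728i, |z|^2 = 0.3182
Iter 3: z = -0.2574 + 0.6414i, |z|^2 = 0.4777
Iter 4: z = -0.9102 + 0.2298i, |z|^2 = 0.8813
Iter 5: z = 0.2107 + 0.1417i, |z|^2 = 0.0645
Iter 6: z = -0.5407 + 0.6197i, |z|^2 = 0.6764
Iter 7: z = -0.6567 + -0.1101i, |z|^2 = 0.4433
Iter 8: z = -0.1459 + 0.7047i, |z|^2 = 0.5178
Iter 9: z = -1.0403 + 0.3544i, |z|^2 = 1.2077
Iter 10: z = 0.3916 + -0.1772i, |z|^2 = 0.1847
Iter 11: z = -0.4431 + 0.4212i, |z|^2 = 0.3737
Iter 12: z = -0.5461 + 0.1867i, |z|^2 = 0.3331
Iter 13: z = -0.3017 + 0.3561i, |z|^2 = 0.2178
Iter 14: z = -0.6008 + 0.3452i, |z|^2 = 0.4801

Answer: 15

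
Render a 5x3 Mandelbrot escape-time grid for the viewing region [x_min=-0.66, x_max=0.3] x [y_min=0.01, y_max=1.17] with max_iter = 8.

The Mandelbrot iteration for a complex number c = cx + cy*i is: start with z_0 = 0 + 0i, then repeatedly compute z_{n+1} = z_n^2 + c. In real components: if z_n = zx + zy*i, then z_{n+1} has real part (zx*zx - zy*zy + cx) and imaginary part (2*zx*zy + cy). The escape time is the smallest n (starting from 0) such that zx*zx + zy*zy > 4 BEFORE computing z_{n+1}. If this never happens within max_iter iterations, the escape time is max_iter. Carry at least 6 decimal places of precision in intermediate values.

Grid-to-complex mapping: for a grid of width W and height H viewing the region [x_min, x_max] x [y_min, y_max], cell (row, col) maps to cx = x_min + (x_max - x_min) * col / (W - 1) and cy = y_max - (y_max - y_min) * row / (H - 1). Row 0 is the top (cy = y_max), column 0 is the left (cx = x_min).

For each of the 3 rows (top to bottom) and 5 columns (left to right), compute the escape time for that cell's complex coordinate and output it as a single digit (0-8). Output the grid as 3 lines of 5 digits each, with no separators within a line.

Answer: 33432
78888
88888

Derivation:
(row=0, col=0): c = -0.6600 + 1.1700i → escape time 3
(row=0, col=1): c = -0.4200 + 1.1700i → escape time 3
(row=0, col=2): c = -0.1800 + 1.1700i → escape time 4
(row=0, col=3): c = 0.0600 + 1.1700i → escape time 3
(row=0, col=4): c = 0.3000 + 1.1700i → escape time 2
(row=1, col=0): c = -0.6600 + 0.5900i → escape time 7
(row=1, col=1): c = -0.4200 + 0.5900i → escape time 8
(row=1, col=2): c = -0.1800 + 0.5900i → escape time 8
(row=1, col=3): c = 0.0600 + 0.5900i → escape time 8
(row=1, col=4): c = 0.3000 + 0.5900i → escape time 8
(row=2, col=0): c = -0.6600 + 0.0100i → escape time 8
(row=2, col=1): c = -0.4200 + 0.0100i → escape time 8
(row=2, col=2): c = -0.1800 + 0.0100i → escape time 8
(row=2, col=3): c = 0.0600 + 0.0100i → escape time 8
(row=2, col=4): c = 0.3000 + 0.0100i → escape time 8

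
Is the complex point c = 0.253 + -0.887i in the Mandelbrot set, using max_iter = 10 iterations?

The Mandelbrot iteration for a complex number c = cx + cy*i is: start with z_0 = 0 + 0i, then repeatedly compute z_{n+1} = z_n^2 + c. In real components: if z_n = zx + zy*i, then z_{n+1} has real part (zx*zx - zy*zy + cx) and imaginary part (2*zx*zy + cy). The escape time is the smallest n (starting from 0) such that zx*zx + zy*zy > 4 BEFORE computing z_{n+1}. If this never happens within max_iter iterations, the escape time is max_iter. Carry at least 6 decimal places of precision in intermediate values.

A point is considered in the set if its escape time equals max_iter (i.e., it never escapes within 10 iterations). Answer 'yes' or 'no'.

z_0 = 0 + 0i, c = 0.2530 + -0.8870i
Iter 1: z = 0.2530 + -0.8870i, |z|^2 = 0.8508
Iter 2: z = -0.4698 + -1.3358i, |z|^2 = 2.0051
Iter 3: z = -1.3107 + 0.3680i, |z|^2 = 1.8535
Iter 4: z = 1.8356 + -1.8518i, |z|^2 = 6.7986
Escaped at iteration 4

Answer: no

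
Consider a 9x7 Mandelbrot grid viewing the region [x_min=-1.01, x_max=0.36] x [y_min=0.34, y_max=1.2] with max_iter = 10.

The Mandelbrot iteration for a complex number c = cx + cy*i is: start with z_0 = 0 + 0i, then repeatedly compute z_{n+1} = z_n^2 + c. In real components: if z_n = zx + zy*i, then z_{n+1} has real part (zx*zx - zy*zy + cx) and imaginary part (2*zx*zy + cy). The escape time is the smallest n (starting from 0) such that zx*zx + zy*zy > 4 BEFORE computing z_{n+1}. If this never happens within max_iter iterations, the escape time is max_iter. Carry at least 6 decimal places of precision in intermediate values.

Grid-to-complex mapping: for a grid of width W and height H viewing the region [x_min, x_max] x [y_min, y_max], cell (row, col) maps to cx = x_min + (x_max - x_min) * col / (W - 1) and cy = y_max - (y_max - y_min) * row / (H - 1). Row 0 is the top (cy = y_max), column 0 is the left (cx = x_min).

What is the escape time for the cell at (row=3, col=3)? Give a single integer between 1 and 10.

z_0 = 0 + 0i, c = -0.4962 + 0.7700i
Iter 1: z = -0.4962 + 0.7700i, |z|^2 = 0.8392
Iter 2: z = -0.8429 + 0.0058i, |z|^2 = 0.7105
Iter 3: z = 0.2142 + 0.7603i, |z|^2 = 0.6239
Iter 4: z = -1.0284 + 1.0957i, |z|^2 = 2.2580
Iter 5: z = -0.6391 + -1.4835i, |z|^2 = 2.6093
Iter 6: z = -2.2885 + 2.6664i, |z|^2 = 12.3468
Escaped at iteration 6

Answer: 6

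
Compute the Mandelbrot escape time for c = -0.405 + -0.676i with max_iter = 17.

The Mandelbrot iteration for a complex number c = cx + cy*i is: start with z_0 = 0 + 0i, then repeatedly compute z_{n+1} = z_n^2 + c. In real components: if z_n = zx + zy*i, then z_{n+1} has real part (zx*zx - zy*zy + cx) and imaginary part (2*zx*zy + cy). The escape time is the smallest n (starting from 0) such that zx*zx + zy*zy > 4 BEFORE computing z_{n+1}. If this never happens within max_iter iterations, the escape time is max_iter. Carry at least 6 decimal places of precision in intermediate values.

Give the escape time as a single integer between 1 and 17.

z_0 = 0 + 0i, c = -0.4050 + -0.6760i
Iter 1: z = -0.4050 + -0.6760i, |z|^2 = 0.6210
Iter 2: z = -0.6980 + -0.1284i, |z|^2 = 0.5036
Iter 3: z = 0.0656 + -0.4967i, |z|^2 = 0.2510
Iter 4: z = -0.6474 + -0.7412i, |z|^2 = 0.9685
Iter 5: z = -0.5352 + 0.2837i, |z|^2 = 0.3670
Iter 6: z = -0.1990 + -0.9797i, |z|^2 = 0.9995
Iter 7: z = -1.3253 + -0.2860i, |z|^2 = 1.8382
Iter 8: z = 1.2695 + 0.0821i, |z|^2 = 1.6184
Iter 9: z = 1.2000 + -0.4675i, |z|^2 = 1.6584
Iter 10: z = 0.8164 + -1.7978i, |z|^2 = 3.8987
Iter 11: z = -2.9708 + -3.6114i, |z|^2 = 21.8679
Escaped at iteration 11

Answer: 11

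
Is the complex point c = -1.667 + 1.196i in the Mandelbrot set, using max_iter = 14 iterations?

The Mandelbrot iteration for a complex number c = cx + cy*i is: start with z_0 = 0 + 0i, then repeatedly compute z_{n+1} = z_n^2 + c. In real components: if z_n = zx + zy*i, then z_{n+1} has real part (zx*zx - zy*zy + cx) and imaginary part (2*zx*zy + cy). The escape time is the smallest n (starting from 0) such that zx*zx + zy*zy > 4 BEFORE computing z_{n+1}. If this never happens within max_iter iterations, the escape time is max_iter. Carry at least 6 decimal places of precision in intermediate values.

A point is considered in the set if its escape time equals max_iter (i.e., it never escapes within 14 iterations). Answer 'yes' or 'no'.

z_0 = 0 + 0i, c = -1.6670 + 1.1960i
Iter 1: z = -1.6670 + 1.1960i, |z|^2 = 4.2093
Escaped at iteration 1

Answer: no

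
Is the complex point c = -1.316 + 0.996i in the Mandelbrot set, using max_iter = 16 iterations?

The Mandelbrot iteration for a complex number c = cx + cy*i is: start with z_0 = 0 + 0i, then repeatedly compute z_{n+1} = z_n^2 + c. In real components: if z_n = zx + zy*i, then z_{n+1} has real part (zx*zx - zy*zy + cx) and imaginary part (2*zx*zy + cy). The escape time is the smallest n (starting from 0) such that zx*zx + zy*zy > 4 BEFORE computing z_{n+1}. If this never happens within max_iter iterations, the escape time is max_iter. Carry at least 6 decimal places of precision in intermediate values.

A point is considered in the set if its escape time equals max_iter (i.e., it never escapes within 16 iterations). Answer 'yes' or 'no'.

Answer: no

Derivation:
z_0 = 0 + 0i, c = -1.3160 + 0.9960i
Iter 1: z = -1.3160 + 0.9960i, |z|^2 = 2.7239
Iter 2: z = -0.5762 + -1.6255i, |z|^2 = 2.9741
Iter 3: z = -3.6262 + 2.8691i, |z|^2 = 21.3808
Escaped at iteration 3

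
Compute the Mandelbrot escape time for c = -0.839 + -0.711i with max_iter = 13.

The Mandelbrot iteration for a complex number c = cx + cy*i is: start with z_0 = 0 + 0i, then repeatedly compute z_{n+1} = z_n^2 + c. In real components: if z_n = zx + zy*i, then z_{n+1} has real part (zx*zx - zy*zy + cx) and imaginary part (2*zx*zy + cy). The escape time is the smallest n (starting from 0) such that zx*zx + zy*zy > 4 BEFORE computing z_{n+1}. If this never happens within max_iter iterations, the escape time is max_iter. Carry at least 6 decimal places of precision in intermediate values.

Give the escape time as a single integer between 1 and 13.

z_0 = 0 + 0i, c = -0.8390 + -0.7110i
Iter 1: z = -0.8390 + -0.7110i, |z|^2 = 1.2094
Iter 2: z = -0.6406 + 0.4821i, |z|^2 = 0.6427
Iter 3: z = -0.6610 + -1.3286i, |z|^2 = 2.2021
Iter 4: z = -2.1673 + 1.0455i, |z|^2 = 5.7901
Escaped at iteration 4

Answer: 4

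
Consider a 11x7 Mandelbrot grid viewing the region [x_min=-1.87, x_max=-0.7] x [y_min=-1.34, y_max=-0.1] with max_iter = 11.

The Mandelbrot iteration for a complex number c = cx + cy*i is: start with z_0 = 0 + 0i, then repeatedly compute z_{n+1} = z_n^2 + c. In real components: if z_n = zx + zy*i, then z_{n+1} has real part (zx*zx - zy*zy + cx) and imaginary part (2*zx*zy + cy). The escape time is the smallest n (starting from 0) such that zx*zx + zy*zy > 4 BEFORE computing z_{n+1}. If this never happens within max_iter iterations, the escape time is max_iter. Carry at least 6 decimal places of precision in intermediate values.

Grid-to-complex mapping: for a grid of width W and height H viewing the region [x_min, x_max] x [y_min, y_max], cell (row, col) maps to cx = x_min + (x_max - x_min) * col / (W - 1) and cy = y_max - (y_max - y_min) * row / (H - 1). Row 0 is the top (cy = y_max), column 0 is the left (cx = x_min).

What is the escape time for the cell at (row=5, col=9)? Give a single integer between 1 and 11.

z_0 = 0 + 0i, c = -0.8170 + -1.1333i
Iter 1: z = -0.8170 + -1.1333i, |z|^2 = 1.9519
Iter 2: z = -1.4340 + 0.7185i, |z|^2 = 2.5725
Iter 3: z = 0.7229 + -3.1940i, |z|^2 = 10.7244
Escaped at iteration 3

Answer: 3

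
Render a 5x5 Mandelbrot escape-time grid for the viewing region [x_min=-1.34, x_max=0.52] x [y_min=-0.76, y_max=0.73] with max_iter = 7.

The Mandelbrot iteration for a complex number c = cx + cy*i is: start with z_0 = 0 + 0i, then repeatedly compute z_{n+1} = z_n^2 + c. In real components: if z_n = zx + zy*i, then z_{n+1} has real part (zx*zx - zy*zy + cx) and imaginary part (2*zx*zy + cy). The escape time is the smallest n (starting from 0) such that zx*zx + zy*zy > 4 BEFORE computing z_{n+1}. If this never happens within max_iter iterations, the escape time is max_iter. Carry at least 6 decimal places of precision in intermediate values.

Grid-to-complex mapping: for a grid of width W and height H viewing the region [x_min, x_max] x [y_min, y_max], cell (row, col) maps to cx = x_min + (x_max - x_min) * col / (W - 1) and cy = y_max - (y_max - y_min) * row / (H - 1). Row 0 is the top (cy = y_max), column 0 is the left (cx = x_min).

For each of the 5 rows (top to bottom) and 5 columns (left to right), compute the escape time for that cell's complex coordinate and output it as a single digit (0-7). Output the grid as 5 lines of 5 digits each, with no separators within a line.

(row=0, col=0): c = -1.3400 + 0.7300i → escape time 3
(row=0, col=1): c = -0.8750 + 0.7300i → escape time 4
(row=0, col=2): c = -0.4100 + 0.7300i → escape time 7
(row=0, col=3): c = 0.0550 + 0.7300i → escape time 7
(row=0, col=4): c = 0.5200 + 0.7300i → escape time 3
(row=1, col=0): c = -1.3400 + 0.3575i → escape time 6
(row=1, col=1): c = -0.8750 + 0.3575i → escape time 7
(row=1, col=2): c = -0.4100 + 0.3575i → escape time 7
(row=1, col=3): c = 0.0550 + 0.3575i → escape time 7
(row=1, col=4): c = 0.5200 + 0.3575i → escape time 5
(row=2, col=0): c = -1.3400 + -0.0150i → escape time 7
(row=2, col=1): c = -0.8750 + -0.0150i → escape time 7
(row=2, col=2): c = -0.4100 + -0.0150i → escape time 7
(row=2, col=3): c = 0.0550 + -0.0150i → escape time 7
(row=2, col=4): c = 0.5200 + -0.0150i → escape time 5
(row=3, col=0): c = -1.3400 + -0.3875i → escape time 6
(row=3, col=1): c = -0.8750 + -0.3875i → escape time 7
(row=3, col=2): c = -0.4100 + -0.3875i → escape time 7
(row=3, col=3): c = 0.0550 + -0.3875i → escape time 7
(row=3, col=4): c = 0.5200 + -0.3875i → escape time 5
(row=4, col=0): c = -1.3400 + -0.7600i → escape time 3
(row=4, col=1): c = -0.8750 + -0.7600i → escape time 4
(row=4, col=2): c = -0.4100 + -0.7600i → escape time 7
(row=4, col=3): c = 0.0550 + -0.7600i → escape time 7
(row=4, col=4): c = 0.5200 + -0.7600i → escape time 3

Answer: 34773
67775
77775
67775
34773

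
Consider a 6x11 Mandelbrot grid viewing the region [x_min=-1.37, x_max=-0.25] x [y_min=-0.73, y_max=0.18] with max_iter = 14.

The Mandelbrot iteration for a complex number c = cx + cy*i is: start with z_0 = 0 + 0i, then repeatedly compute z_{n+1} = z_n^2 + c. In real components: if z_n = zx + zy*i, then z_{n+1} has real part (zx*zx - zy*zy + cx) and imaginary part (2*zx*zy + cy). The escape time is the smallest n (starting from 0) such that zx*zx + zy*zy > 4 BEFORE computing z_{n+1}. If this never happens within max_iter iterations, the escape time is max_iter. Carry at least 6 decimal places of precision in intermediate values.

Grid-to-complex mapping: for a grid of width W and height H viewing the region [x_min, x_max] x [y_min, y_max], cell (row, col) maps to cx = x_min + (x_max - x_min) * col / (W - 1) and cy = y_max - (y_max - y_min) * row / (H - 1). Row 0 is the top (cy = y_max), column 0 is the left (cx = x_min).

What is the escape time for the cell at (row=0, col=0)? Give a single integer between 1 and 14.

Answer: 8

Derivation:
z_0 = 0 + 0i, c = -1.3700 + 0.1800i
Iter 1: z = -1.3700 + 0.1800i, |z|^2 = 1.9093
Iter 2: z = 0.4745 + -0.3132i, |z|^2 = 0.3232
Iter 3: z = -1.2429 + -0.1172i, |z|^2 = 1.5587
Iter 4: z = 0.1612 + 0.4714i, |z|^2 = 0.2482
Iter 5: z = -1.5663 + 0.3320i, |z|^2 = 2.5633
Iter 6: z = 0.9730 + -0.8598i, |z|^2 = 1.6860
Iter 7: z = -1.1627 + -1.4932i, |z|^2 = 3.5815
Iter 8: z = -2.2478 + 3.6522i, |z|^2 = 18.3913
Escaped at iteration 8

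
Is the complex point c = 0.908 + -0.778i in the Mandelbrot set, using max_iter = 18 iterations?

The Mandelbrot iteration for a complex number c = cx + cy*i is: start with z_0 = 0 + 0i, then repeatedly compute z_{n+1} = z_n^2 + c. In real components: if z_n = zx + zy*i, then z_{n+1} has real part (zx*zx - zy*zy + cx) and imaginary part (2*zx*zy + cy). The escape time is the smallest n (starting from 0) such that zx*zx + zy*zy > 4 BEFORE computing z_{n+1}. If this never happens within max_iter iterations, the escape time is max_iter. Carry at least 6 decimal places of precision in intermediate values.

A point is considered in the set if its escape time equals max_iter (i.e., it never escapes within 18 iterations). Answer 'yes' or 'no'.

z_0 = 0 + 0i, c = 0.9080 + -0.7780i
Iter 1: z = 0.9080 + -0.7780i, |z|^2 = 1.4297
Iter 2: z = 1.1272 + -2.1908i, |z|^2 = 6.0703
Escaped at iteration 2

Answer: no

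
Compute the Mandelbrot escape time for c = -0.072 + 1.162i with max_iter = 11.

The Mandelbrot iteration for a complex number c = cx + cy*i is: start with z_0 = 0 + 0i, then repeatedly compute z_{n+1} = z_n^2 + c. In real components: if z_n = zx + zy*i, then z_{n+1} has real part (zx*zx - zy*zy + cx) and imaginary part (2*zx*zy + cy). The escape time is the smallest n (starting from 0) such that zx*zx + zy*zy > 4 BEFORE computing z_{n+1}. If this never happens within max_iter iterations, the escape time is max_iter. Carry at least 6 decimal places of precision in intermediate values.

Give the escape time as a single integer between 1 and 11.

z_0 = 0 + 0i, c = -0.0720 + 1.1620i
Iter 1: z = -0.0720 + 1.1620i, |z|^2 = 1.3554
Iter 2: z = -1.4171 + 0.9947i, |z|^2 = 2.9974
Iter 3: z = 0.9467 + -1.6570i, |z|^2 = 3.6419
Iter 4: z = -1.9215 + -1.9754i, |z|^2 = 7.5942
Escaped at iteration 4

Answer: 4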